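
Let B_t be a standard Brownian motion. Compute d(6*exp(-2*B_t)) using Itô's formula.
d(6*exp(-2*B_t)) = (12*exp(-2*B_t)) dt + (-12*exp(-2*B_t)) dB_t

Itô's formula for f(B_t) gives d f(B_t) = f'(B_t) dB_t + (1/2) f''(B_t) dt. Compute derivatives of f(x) = 6*exp(-2*x):
  f'(x)  = -12*exp(-2*x)
  f''(x) = 24*exp(-2*x)
Substitute x = B_t and multiply the f'' term by 1/2:
  drift     = (1/2) * (24*exp(-2*x)) evaluated at B_t = 12*exp(-2*B_t)
  diffusion = (-12*exp(-2*x)) evaluated at B_t = -12*exp(-2*B_t)
Therefore d(6*exp(-2*B_t)) = (12*exp(-2*B_t)) dt + (-12*exp(-2*B_t)) dB_t.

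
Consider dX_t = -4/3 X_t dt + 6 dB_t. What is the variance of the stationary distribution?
lim Var(X_t) = 27/2

The OU SDE dX = -theta X dt + sigma dB admits the integrating factor exp(theta t): d(exp(theta t) X_t) = sigma exp(theta t) dB_t. Integrating from 0 to t gives X_t = x_0 * exp(-theta t) + sigma * int_0^t exp(-theta (t-s)) dB_s for any initial x_0. The Itô integral has variance (by the Itô isometry) sigma^2 * int_0^t exp(-2 theta (t - s)) ds = sigma^2 * (1 - exp(-2 theta t)) / (2 theta), independent of x_0.
With theta = 4/3, sigma = 6:
  Var(X_t) = (6)^2 * (1 - exp(-2*4/3 t)) / (2 * 4/3) = 27/2 - 27*exp(-8*t/3)/2.
As t -> infinity, exp(-2*4/3 t) -> 0, so the stationary variance is sigma^2 / (2 theta) = 27/2.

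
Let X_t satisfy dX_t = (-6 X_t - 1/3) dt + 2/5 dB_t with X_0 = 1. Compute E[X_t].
E[X_t] = -1/18 + 19*exp(-6*t)/18

Taking expectations and using E[dB_t] = 0, the mean m(t) = E[X_t] satisfies the ODE m'(t) = a m(t) + b with m(0) = x_0. With a = -6, b = -1/3, x_0 = 1, the solution is
  m(t) = x_0 * exp(a t) + (b/a) * (exp(a t) - 1)
       = 1 * exp((-6) t) + ((-1/3)/(-6)) * (exp((-6) t) - 1)
       = -1/18 + 19*exp(-6*t)/18.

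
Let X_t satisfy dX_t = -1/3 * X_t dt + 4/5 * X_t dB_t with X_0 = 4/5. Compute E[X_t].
E[X_t] = 4*exp(-t/3)/5

For GBM dX = mu X dt + sigma X dB with X_0 = x_0, apply Itô to Y = log X: dY = (mu - sigma^2/2) dt + sigma dB, so Y_t = log(x_0) + (mu - sigma^2/2) t + sigma B_t and hence X_t = x_0 * exp((mu - sigma^2/2) t + sigma B_t).
With mu = -1/3, sigma = 4/5, x_0 = 4/5, this gives:
  X_t = 4/5 * exp((-49/75) * t + (4/5) * B_t).
Since sigma*B_t ~ Normal(0, sigma^2 t), E[exp(sigma*B_t)] = exp(sigma^2 t / 2); so E[X_t] = x_0 * exp((mu - sigma^2/2) t) * exp(sigma^2 t / 2) = x_0 * exp(mu t) = 4*exp(-t/3)/5.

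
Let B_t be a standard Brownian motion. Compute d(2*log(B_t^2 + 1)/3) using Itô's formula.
d(2*log(B_t^2 + 1)/3) = (2*(1 - B_t^2)/(3*(B_t^2 + 1)^2)) dt + (4*B_t/(3*(B_t^2 + 1))) dB_t

Itô's formula for f(B_t) gives d f(B_t) = f'(B_t) dB_t + (1/2) f''(B_t) dt. Compute derivatives of f(x) = 2*log(x^2 + 1)/3:
  f'(x)  = 4*x/(3*(x^2 + 1))
  f''(x) = 4*(1 - x^2)/(3*(x^2 + 1)^2)
Substitute x = B_t and multiply the f'' term by 1/2:
  drift     = (1/2) * (4*(1 - x^2)/(3*(x^2 + 1)^2)) evaluated at B_t = 2*(1 - B_t^2)/(3*(B_t^2 + 1)^2)
  diffusion = (4*x/(3*(x^2 + 1))) evaluated at B_t = 4*B_t/(3*(B_t^2 + 1))
Therefore d(2*log(B_t^2 + 1)/3) = (2*(1 - B_t^2)/(3*(B_t^2 + 1)^2)) dt + (4*B_t/(3*(B_t^2 + 1))) dB_t.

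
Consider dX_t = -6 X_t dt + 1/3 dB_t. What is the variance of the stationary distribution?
lim Var(X_t) = 1/108

The OU SDE dX = -theta X dt + sigma dB admits the integrating factor exp(theta t): d(exp(theta t) X_t) = sigma exp(theta t) dB_t. Integrating from 0 to t gives X_t = x_0 * exp(-theta t) + sigma * int_0^t exp(-theta (t-s)) dB_s for any initial x_0. The Itô integral has variance (by the Itô isometry) sigma^2 * int_0^t exp(-2 theta (t - s)) ds = sigma^2 * (1 - exp(-2 theta t)) / (2 theta), independent of x_0.
With theta = 6, sigma = 1/3:
  Var(X_t) = (1/3)^2 * (1 - exp(-2*6 t)) / (2 * 6) = 1/108 - exp(-12*t)/108.
As t -> infinity, exp(-2*6 t) -> 0, so the stationary variance is sigma^2 / (2 theta) = 1/108.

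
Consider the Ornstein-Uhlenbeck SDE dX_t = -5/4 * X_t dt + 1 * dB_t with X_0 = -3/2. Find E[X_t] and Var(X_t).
E[X_t] = -3*exp(-5*t/4)/2; Var(X_t) = 2/5 - 2*exp(-5*t/2)/5

The OU SDE dX = -theta X dt + sigma dB admits the integrating factor exp(theta t): d(exp(theta t) X_t) = sigma exp(theta t) dB_t. Integrating from 0 to t:
  X_t = x_0 * exp(-theta t) + sigma * int_0^t exp(-theta (t-s)) dB_s.
The Itô integral has mean 0 and (by the Itô isometry) variance sigma^2 * int_0^t exp(-2 theta (t - s)) ds = sigma^2 * (1 - exp(-2 theta t)) / (2 theta).
With theta = 5/4, sigma = 1, x_0 = -3/2:
  E[X_t] = -3/2 * exp(-5/4 t) = -3*exp(-5*t/4)/2
  Var(X_t) = (1)^2 * (1 - exp(-2*5/4 t)) / (2 * 5/4) = 2/5 - 2*exp(-5*t/2)/5.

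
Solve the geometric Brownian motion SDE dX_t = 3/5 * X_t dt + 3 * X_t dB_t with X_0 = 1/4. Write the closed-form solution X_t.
X_t = 1/4 * exp((-39/10) * t + (3) * B_t)

For GBM dX = mu X dt + sigma X dB with X_0 = x_0, apply Itô to Y = log X: dY = (mu - sigma^2/2) dt + sigma dB, so Y_t = log(x_0) + (mu - sigma^2/2) t + sigma B_t and hence X_t = x_0 * exp((mu - sigma^2/2) t + sigma B_t).
With mu = 3/5, sigma = 3, x_0 = 1/4, this gives:
  X_t = 1/4 * exp((-39/10) * t + (3) * B_t).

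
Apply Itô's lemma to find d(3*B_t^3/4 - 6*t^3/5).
d(3*B_t^3/4 - 6*t^3/5) = (9*B_t/4 - 18*t^2/5) dt + (9*B_t^2/4) dB_t

Itô's formula for f(t, x): d f(t, B_t) = (f_t + (1/2) f_xx) dt + f_x dB_t. Compute partials of f(t, x) = -6*t^3/5 + 3*x^3/4:
  f_t(t,x)  = -18*t^2/5
  f_x(t,x)  = 9*x^2/4
  f_xx(t,x) = 9*x/2
Assemble drift = f_t + (1/2) f_xx = -18*t^2/5 + 9*x/4 and diffusion = f_x = 9*x^2/4. Substituting x = B_t:
  d(3*B_t^3/4 - 6*t^3/5) = (9*B_t/4 - 18*t^2/5) dt + (9*B_t^2/4) dB_t.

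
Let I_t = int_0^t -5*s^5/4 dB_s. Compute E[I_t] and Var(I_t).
E[I_t] = 0; Var(I_t) = 25*t^11/176

The Itô integral of a deterministic integrand f(s) has mean 0 because each increment f(s) * (B_{s+ds} - B_s) has mean 0. By the Itô isometry:
  Var( int_0^t f(s) dB_s ) = E[ (int_0^t f(s) dB_s)^2 ] = int_0^t f(s)^2 ds.
Here f(s) = -5*s^5/4, so f(s)^2 = 25*s^10/16. Integrate:
  int_0^t (25*s^10/16) ds = 25*t^11/176.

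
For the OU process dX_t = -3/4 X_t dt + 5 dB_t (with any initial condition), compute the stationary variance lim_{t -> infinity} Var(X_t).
lim Var(X_t) = 50/3

The OU SDE dX = -theta X dt + sigma dB admits the integrating factor exp(theta t): d(exp(theta t) X_t) = sigma exp(theta t) dB_t. Integrating from 0 to t gives X_t = x_0 * exp(-theta t) + sigma * int_0^t exp(-theta (t-s)) dB_s for any initial x_0. The Itô integral has variance (by the Itô isometry) sigma^2 * int_0^t exp(-2 theta (t - s)) ds = sigma^2 * (1 - exp(-2 theta t)) / (2 theta), independent of x_0.
With theta = 3/4, sigma = 5:
  Var(X_t) = (5)^2 * (1 - exp(-2*3/4 t)) / (2 * 3/4) = 50/3 - 50*exp(-3*t/2)/3.
As t -> infinity, exp(-2*3/4 t) -> 0, so the stationary variance is sigma^2 / (2 theta) = 50/3.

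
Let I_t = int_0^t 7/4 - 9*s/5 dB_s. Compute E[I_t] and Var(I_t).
E[I_t] = 0; Var(I_t) = t*(432*t^2 - 1260*t + 1225)/400

The Itô integral of a deterministic integrand f(s) has mean 0 because each increment f(s) * (B_{s+ds} - B_s) has mean 0. By the Itô isometry:
  Var( int_0^t f(s) dB_s ) = E[ (int_0^t f(s) dB_s)^2 ] = int_0^t f(s)^2 ds.
Here f(s) = 7/4 - 9*s/5, so f(s)^2 = (36*s - 35)^2/400. Integrate:
  int_0^t ((36*s - 35)^2/400) ds = t*(432*t^2 - 1260*t + 1225)/400.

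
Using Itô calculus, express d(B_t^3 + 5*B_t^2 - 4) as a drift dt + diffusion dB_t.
d(B_t^3 + 5*B_t^2 - 4) = (3*B_t + 5) dt + (B_t*(3*B_t + 10)) dB_t

Itô's formula for f(B_t) gives d f(B_t) = f'(B_t) dB_t + (1/2) f''(B_t) dt. Compute derivatives of f(x) = x^3 + 5*x^2 - 4:
  f'(x)  = x*(3*x + 10)
  f''(x) = 6*x + 10
Substitute x = B_t and multiply the f'' term by 1/2:
  drift     = (1/2) * (6*x + 10) evaluated at B_t = 3*B_t + 5
  diffusion = (x*(3*x + 10)) evaluated at B_t = B_t*(3*B_t + 10)
Therefore d(B_t^3 + 5*B_t^2 - 4) = (3*B_t + 5) dt + (B_t*(3*B_t + 10)) dB_t.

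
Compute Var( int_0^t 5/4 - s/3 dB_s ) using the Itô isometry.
Var = t*(16*t^2 - 180*t + 675)/432

The Itô integral of a deterministic integrand f(s) has mean 0 because each increment f(s) * (B_{s+ds} - B_s) has mean 0. By the Itô isometry:
  Var( int_0^t f(s) dB_s ) = E[ (int_0^t f(s) dB_s)^2 ] = int_0^t f(s)^2 ds.
Here f(s) = 5/4 - s/3, so f(s)^2 = (4*s - 15)^2/144. Integrate:
  int_0^t ((4*s - 15)^2/144) ds = t*(16*t^2 - 180*t + 675)/432.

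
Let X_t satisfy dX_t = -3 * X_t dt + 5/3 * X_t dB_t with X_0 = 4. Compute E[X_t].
E[X_t] = 4*exp(-3*t)

For GBM dX = mu X dt + sigma X dB with X_0 = x_0, apply Itô to Y = log X: dY = (mu - sigma^2/2) dt + sigma dB, so Y_t = log(x_0) + (mu - sigma^2/2) t + sigma B_t and hence X_t = x_0 * exp((mu - sigma^2/2) t + sigma B_t).
With mu = -3, sigma = 5/3, x_0 = 4, this gives:
  X_t = 4 * exp((-79/18) * t + (5/3) * B_t).
Since sigma*B_t ~ Normal(0, sigma^2 t), E[exp(sigma*B_t)] = exp(sigma^2 t / 2); so E[X_t] = x_0 * exp((mu - sigma^2/2) t) * exp(sigma^2 t / 2) = x_0 * exp(mu t) = 4*exp(-3*t).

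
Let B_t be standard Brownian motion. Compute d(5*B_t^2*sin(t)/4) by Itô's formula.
d(5*B_t^2*sin(t)/4) = (5*B_t^2*cos(t)/4 + 5*sin(t)/4) dt + (5*B_t*sin(t)/2) dB_t

Itô's formula for f(t, x): d f(t, B_t) = (f_t + (1/2) f_xx) dt + f_x dB_t. Compute partials of f(t, x) = 5*x^2*sin(t)/4:
  f_t(t,x)  = 5*x^2*cos(t)/4
  f_x(t,x)  = 5*x*sin(t)/2
  f_xx(t,x) = 5*sin(t)/2
Assemble drift = f_t + (1/2) f_xx = 5*x^2*cos(t)/4 + 5*sin(t)/4 and diffusion = f_x = 5*x*sin(t)/2. Substituting x = B_t:
  d(5*B_t^2*sin(t)/4) = (5*B_t^2*cos(t)/4 + 5*sin(t)/4) dt + (5*B_t*sin(t)/2) dB_t.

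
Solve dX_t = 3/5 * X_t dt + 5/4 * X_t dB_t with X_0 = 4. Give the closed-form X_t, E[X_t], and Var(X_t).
X_t = 4 * exp((-29/160) t + (5/4) B_t); E[X_t] = 4*exp(3*t/5); Var(X_t) = 16*(exp(25*t/16) - 1)*exp(6*t/5)

For GBM dX = mu X dt + sigma X dB with X_0 = x_0, apply Itô to Y = log X: dY = (mu - sigma^2/2) dt + sigma dB, so Y_t = log(x_0) + (mu - sigma^2/2) t + sigma B_t and hence X_t = x_0 * exp((mu - sigma^2/2) t + sigma B_t).
With mu = 3/5, sigma = 5/4, x_0 = 4, this gives:
  X_t = 4 * exp((-29/160) * t + (5/4) * B_t).
Since sigma*B_t ~ Normal(0, sigma^2 t), E[exp(sigma*B_t)] = exp(sigma^2 t / 2); so E[X_t] = x_0 * exp((mu - sigma^2/2) t) * exp(sigma^2 t / 2) = x_0 * exp(mu t) = 4*exp(3*t/5).
Var(X_t) = E[X_t^2] - (E[X_t])^2 = x_0^2 * exp(2 mu t) * (exp(sigma^2 t) - 1) = 16*(exp(25*t/16) - 1)*exp(6*t/5).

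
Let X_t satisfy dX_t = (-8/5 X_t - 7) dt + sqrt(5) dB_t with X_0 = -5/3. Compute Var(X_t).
Var(X_t) = 25/16 - 25*exp(-16*t/5)/16

The variance V(t) = Var(X_t) satisfies V'(t) = 2 a V(t) + c^2 with V(0) = 0 (drift coefficient is linear in X, diffusion is constant). With a = -8/5, c = sqrt(5), the solution is
  V(t) = (c^2 / (2 a)) * (exp(2 a t) - 1)
       = (sqrt(5)^2 / (2*(-8/5))) * (exp((-16/5) t) - 1)
       = 25/16 - 25*exp(-16*t/5)/16.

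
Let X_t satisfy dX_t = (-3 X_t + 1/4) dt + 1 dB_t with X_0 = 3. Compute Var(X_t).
Var(X_t) = 1/6 - exp(-6*t)/6

The variance V(t) = Var(X_t) satisfies V'(t) = 2 a V(t) + c^2 with V(0) = 0 (drift coefficient is linear in X, diffusion is constant). With a = -3, c = 1, the solution is
  V(t) = (c^2 / (2 a)) * (exp(2 a t) - 1)
       = (1^2 / (2*(-3))) * (exp((-6) t) - 1)
       = 1/6 - exp(-6*t)/6.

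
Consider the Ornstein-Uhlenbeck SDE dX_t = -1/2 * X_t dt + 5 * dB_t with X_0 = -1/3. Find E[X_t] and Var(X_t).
E[X_t] = -exp(-t/2)/3; Var(X_t) = 25 - 25*exp(-t)

The OU SDE dX = -theta X dt + sigma dB admits the integrating factor exp(theta t): d(exp(theta t) X_t) = sigma exp(theta t) dB_t. Integrating from 0 to t:
  X_t = x_0 * exp(-theta t) + sigma * int_0^t exp(-theta (t-s)) dB_s.
The Itô integral has mean 0 and (by the Itô isometry) variance sigma^2 * int_0^t exp(-2 theta (t - s)) ds = sigma^2 * (1 - exp(-2 theta t)) / (2 theta).
With theta = 1/2, sigma = 5, x_0 = -1/3:
  E[X_t] = -1/3 * exp(-1/2 t) = -exp(-t/2)/3
  Var(X_t) = (5)^2 * (1 - exp(-2*1/2 t)) / (2 * 1/2) = 25 - 25*exp(-t).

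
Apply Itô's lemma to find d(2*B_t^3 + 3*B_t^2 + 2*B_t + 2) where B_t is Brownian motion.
d(2*B_t^3 + 3*B_t^2 + 2*B_t + 2) = (6*B_t + 3) dt + (6*B_t^2 + 6*B_t + 2) dB_t

Itô's formula for f(B_t) gives d f(B_t) = f'(B_t) dB_t + (1/2) f''(B_t) dt. Compute derivatives of f(x) = 2*x^3 + 3*x^2 + 2*x + 2:
  f'(x)  = 6*x^2 + 6*x + 2
  f''(x) = 12*x + 6
Substitute x = B_t and multiply the f'' term by 1/2:
  drift     = (1/2) * (12*x + 6) evaluated at B_t = 6*B_t + 3
  diffusion = (6*x^2 + 6*x + 2) evaluated at B_t = 6*B_t^2 + 6*B_t + 2
Therefore d(2*B_t^3 + 3*B_t^2 + 2*B_t + 2) = (6*B_t + 3) dt + (6*B_t^2 + 6*B_t + 2) dB_t.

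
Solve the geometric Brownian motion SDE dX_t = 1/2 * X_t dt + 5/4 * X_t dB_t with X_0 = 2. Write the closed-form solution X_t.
X_t = 2 * exp((-9/32) * t + (5/4) * B_t)

For GBM dX = mu X dt + sigma X dB with X_0 = x_0, apply Itô to Y = log X: dY = (mu - sigma^2/2) dt + sigma dB, so Y_t = log(x_0) + (mu - sigma^2/2) t + sigma B_t and hence X_t = x_0 * exp((mu - sigma^2/2) t + sigma B_t).
With mu = 1/2, sigma = 5/4, x_0 = 2, this gives:
  X_t = 2 * exp((-9/32) * t + (5/4) * B_t).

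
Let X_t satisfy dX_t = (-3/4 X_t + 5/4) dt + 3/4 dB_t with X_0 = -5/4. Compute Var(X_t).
Var(X_t) = 3/8 - 3*exp(-3*t/2)/8

The variance V(t) = Var(X_t) satisfies V'(t) = 2 a V(t) + c^2 with V(0) = 0 (drift coefficient is linear in X, diffusion is constant). With a = -3/4, c = 3/4, the solution is
  V(t) = (c^2 / (2 a)) * (exp(2 a t) - 1)
       = ((3/4)^2 / (2*(-3/4))) * (exp((-3/2) t) - 1)
       = 3/8 - 3*exp(-3*t/2)/8.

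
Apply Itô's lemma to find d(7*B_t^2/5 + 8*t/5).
d(7*B_t^2/5 + 8*t/5) = (3) dt + (14*B_t/5) dB_t

Itô's formula for f(t, x): d f(t, B_t) = (f_t + (1/2) f_xx) dt + f_x dB_t. Compute partials of f(t, x) = 8*t/5 + 7*x^2/5:
  f_t(t,x)  = 8/5
  f_x(t,x)  = 14*x/5
  f_xx(t,x) = 14/5
Assemble drift = f_t + (1/2) f_xx = 3 and diffusion = f_x = 14*x/5. Substituting x = B_t:
  d(7*B_t^2/5 + 8*t/5) = (3) dt + (14*B_t/5) dB_t.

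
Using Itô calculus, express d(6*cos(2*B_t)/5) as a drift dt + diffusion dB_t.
d(6*cos(2*B_t)/5) = (-12*cos(2*B_t)/5) dt + (-12*sin(2*B_t)/5) dB_t

Itô's formula for f(B_t) gives d f(B_t) = f'(B_t) dB_t + (1/2) f''(B_t) dt. Compute derivatives of f(x) = 6*cos(2*x)/5:
  f'(x)  = -12*sin(2*x)/5
  f''(x) = -24*cos(2*x)/5
Substitute x = B_t and multiply the f'' term by 1/2:
  drift     = (1/2) * (-24*cos(2*x)/5) evaluated at B_t = -12*cos(2*B_t)/5
  diffusion = (-12*sin(2*x)/5) evaluated at B_t = -12*sin(2*B_t)/5
Therefore d(6*cos(2*B_t)/5) = (-12*cos(2*B_t)/5) dt + (-12*sin(2*B_t)/5) dB_t.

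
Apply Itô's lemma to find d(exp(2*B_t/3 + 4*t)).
d(exp(2*B_t/3 + 4*t)) = (38*exp(2*B_t/3 + 4*t)/9) dt + (2*exp(2*B_t/3 + 4*t)/3) dB_t

Itô's formula for f(t, x): d f(t, B_t) = (f_t + (1/2) f_xx) dt + f_x dB_t. Compute partials of f(t, x) = exp(4*t + 2*x/3):
  f_t(t,x)  = 4*exp(4*t + 2*x/3)
  f_x(t,x)  = 2*exp(4*t + 2*x/3)/3
  f_xx(t,x) = 4*exp(4*t + 2*x/3)/9
Assemble drift = f_t + (1/2) f_xx = 38*exp(4*t + 2*x/3)/9 and diffusion = f_x = 2*exp(4*t + 2*x/3)/3. Substituting x = B_t:
  d(exp(2*B_t/3 + 4*t)) = (38*exp(2*B_t/3 + 4*t)/9) dt + (2*exp(2*B_t/3 + 4*t)/3) dB_t.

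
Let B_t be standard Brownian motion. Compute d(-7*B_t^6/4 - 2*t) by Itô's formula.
d(-7*B_t^6/4 - 2*t) = (-105*B_t^4/4 - 2) dt + (-21*B_t^5/2) dB_t

Itô's formula for f(t, x): d f(t, B_t) = (f_t + (1/2) f_xx) dt + f_x dB_t. Compute partials of f(t, x) = -2*t - 7*x^6/4:
  f_t(t,x)  = -2
  f_x(t,x)  = -21*x^5/2
  f_xx(t,x) = -105*x^4/2
Assemble drift = f_t + (1/2) f_xx = -105*x^4/4 - 2 and diffusion = f_x = -21*x^5/2. Substituting x = B_t:
  d(-7*B_t^6/4 - 2*t) = (-105*B_t^4/4 - 2) dt + (-21*B_t^5/2) dB_t.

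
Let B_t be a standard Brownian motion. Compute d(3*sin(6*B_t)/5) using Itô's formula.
d(3*sin(6*B_t)/5) = (-54*sin(6*B_t)/5) dt + (18*cos(6*B_t)/5) dB_t

Itô's formula for f(B_t) gives d f(B_t) = f'(B_t) dB_t + (1/2) f''(B_t) dt. Compute derivatives of f(x) = 3*sin(6*x)/5:
  f'(x)  = 18*cos(6*x)/5
  f''(x) = -108*sin(6*x)/5
Substitute x = B_t and multiply the f'' term by 1/2:
  drift     = (1/2) * (-108*sin(6*x)/5) evaluated at B_t = -54*sin(6*B_t)/5
  diffusion = (18*cos(6*x)/5) evaluated at B_t = 18*cos(6*B_t)/5
Therefore d(3*sin(6*B_t)/5) = (-54*sin(6*B_t)/5) dt + (18*cos(6*B_t)/5) dB_t.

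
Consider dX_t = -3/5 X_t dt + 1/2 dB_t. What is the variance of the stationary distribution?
lim Var(X_t) = 5/24

The OU SDE dX = -theta X dt + sigma dB admits the integrating factor exp(theta t): d(exp(theta t) X_t) = sigma exp(theta t) dB_t. Integrating from 0 to t gives X_t = x_0 * exp(-theta t) + sigma * int_0^t exp(-theta (t-s)) dB_s for any initial x_0. The Itô integral has variance (by the Itô isometry) sigma^2 * int_0^t exp(-2 theta (t - s)) ds = sigma^2 * (1 - exp(-2 theta t)) / (2 theta), independent of x_0.
With theta = 3/5, sigma = 1/2:
  Var(X_t) = (1/2)^2 * (1 - exp(-2*3/5 t)) / (2 * 3/5) = 5/24 - 5*exp(-6*t/5)/24.
As t -> infinity, exp(-2*3/5 t) -> 0, so the stationary variance is sigma^2 / (2 theta) = 5/24.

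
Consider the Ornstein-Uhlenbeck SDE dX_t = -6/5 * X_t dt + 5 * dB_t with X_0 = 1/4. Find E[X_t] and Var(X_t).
E[X_t] = exp(-6*t/5)/4; Var(X_t) = 125/12 - 125*exp(-12*t/5)/12

The OU SDE dX = -theta X dt + sigma dB admits the integrating factor exp(theta t): d(exp(theta t) X_t) = sigma exp(theta t) dB_t. Integrating from 0 to t:
  X_t = x_0 * exp(-theta t) + sigma * int_0^t exp(-theta (t-s)) dB_s.
The Itô integral has mean 0 and (by the Itô isometry) variance sigma^2 * int_0^t exp(-2 theta (t - s)) ds = sigma^2 * (1 - exp(-2 theta t)) / (2 theta).
With theta = 6/5, sigma = 5, x_0 = 1/4:
  E[X_t] = 1/4 * exp(-6/5 t) = exp(-6*t/5)/4
  Var(X_t) = (5)^2 * (1 - exp(-2*6/5 t)) / (2 * 6/5) = 125/12 - 125*exp(-12*t/5)/12.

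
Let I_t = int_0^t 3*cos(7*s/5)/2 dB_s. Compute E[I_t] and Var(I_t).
E[I_t] = 0; Var(I_t) = 9*t/8 + 45*sin(14*t/5)/112

The Itô integral of a deterministic integrand f(s) has mean 0 because each increment f(s) * (B_{s+ds} - B_s) has mean 0. By the Itô isometry:
  Var( int_0^t f(s) dB_s ) = E[ (int_0^t f(s) dB_s)^2 ] = int_0^t f(s)^2 ds.
Here f(s) = 3*cos(7*s/5)/2, so f(s)^2 = 9*cos(7*s/5)^2/4. Integrate:
  int_0^t (9*cos(7*s/5)^2/4) ds = 9*t/8 + 45*sin(14*t/5)/112.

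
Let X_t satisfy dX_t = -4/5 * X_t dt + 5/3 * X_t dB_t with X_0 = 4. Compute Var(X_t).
Var(X_t) = (16*exp(25*t/9) - 16)*exp(-8*t/5)

For GBM dX = mu X dt + sigma X dB with X_0 = x_0, apply Itô to Y = log X: dY = (mu - sigma^2/2) dt + sigma dB, so Y_t = log(x_0) + (mu - sigma^2/2) t + sigma B_t and hence X_t = x_0 * exp((mu - sigma^2/2) t + sigma B_t).
With mu = -4/5, sigma = 5/3, x_0 = 4, this gives:
  X_t = 4 * exp((-197/90) * t + (5/3) * B_t).
Since sigma*B_t ~ Normal(0, sigma^2 t), E[exp(sigma*B_t)] = exp(sigma^2 t / 2); so E[X_t] = x_0 * exp((mu - sigma^2/2) t) * exp(sigma^2 t / 2) = x_0 * exp(mu t) = 4*exp(-4*t/5).
Var(X_t) = E[X_t^2] - (E[X_t])^2 = x_0^2 * exp(2 mu t) * (exp(sigma^2 t) - 1) = (16*exp(25*t/9) - 16)*exp(-8*t/5).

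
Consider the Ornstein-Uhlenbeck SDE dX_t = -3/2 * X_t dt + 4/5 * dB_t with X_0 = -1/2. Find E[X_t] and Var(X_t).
E[X_t] = -exp(-3*t/2)/2; Var(X_t) = 16/75 - 16*exp(-3*t)/75

The OU SDE dX = -theta X dt + sigma dB admits the integrating factor exp(theta t): d(exp(theta t) X_t) = sigma exp(theta t) dB_t. Integrating from 0 to t:
  X_t = x_0 * exp(-theta t) + sigma * int_0^t exp(-theta (t-s)) dB_s.
The Itô integral has mean 0 and (by the Itô isometry) variance sigma^2 * int_0^t exp(-2 theta (t - s)) ds = sigma^2 * (1 - exp(-2 theta t)) / (2 theta).
With theta = 3/2, sigma = 4/5, x_0 = -1/2:
  E[X_t] = -1/2 * exp(-3/2 t) = -exp(-3*t/2)/2
  Var(X_t) = (4/5)^2 * (1 - exp(-2*3/2 t)) / (2 * 3/2) = 16/75 - 16*exp(-3*t)/75.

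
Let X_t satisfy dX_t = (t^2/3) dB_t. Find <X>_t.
<X>_t = t^5/45

For an Itô process dX_t = a(t) dt + b(t) dB_t, the quadratic variation is <X>_t = int_0^t b(s)^2 ds (the drift term does not contribute). Here b(s) = s^2/3, so
  b(s)^2 = s^4/9.
Integrating from 0 to t:
  <X>_t = int_0^t (s^4/9) ds = t^5/45.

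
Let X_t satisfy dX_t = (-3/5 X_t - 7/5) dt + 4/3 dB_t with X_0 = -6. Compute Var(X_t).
Var(X_t) = 40/27 - 40*exp(-6*t/5)/27

The variance V(t) = Var(X_t) satisfies V'(t) = 2 a V(t) + c^2 with V(0) = 0 (drift coefficient is linear in X, diffusion is constant). With a = -3/5, c = 4/3, the solution is
  V(t) = (c^2 / (2 a)) * (exp(2 a t) - 1)
       = ((4/3)^2 / (2*(-3/5))) * (exp((-6/5) t) - 1)
       = 40/27 - 40*exp(-6*t/5)/27.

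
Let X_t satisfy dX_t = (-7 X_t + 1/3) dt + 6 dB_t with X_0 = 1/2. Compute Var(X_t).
Var(X_t) = 18/7 - 18*exp(-14*t)/7

The variance V(t) = Var(X_t) satisfies V'(t) = 2 a V(t) + c^2 with V(0) = 0 (drift coefficient is linear in X, diffusion is constant). With a = -7, c = 6, the solution is
  V(t) = (c^2 / (2 a)) * (exp(2 a t) - 1)
       = (6^2 / (2*(-7))) * (exp((-14) t) - 1)
       = 18/7 - 18*exp(-14*t)/7.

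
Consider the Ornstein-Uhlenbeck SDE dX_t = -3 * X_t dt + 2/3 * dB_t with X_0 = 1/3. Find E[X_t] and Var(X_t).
E[X_t] = exp(-3*t)/3; Var(X_t) = 2/27 - 2*exp(-6*t)/27

The OU SDE dX = -theta X dt + sigma dB admits the integrating factor exp(theta t): d(exp(theta t) X_t) = sigma exp(theta t) dB_t. Integrating from 0 to t:
  X_t = x_0 * exp(-theta t) + sigma * int_0^t exp(-theta (t-s)) dB_s.
The Itô integral has mean 0 and (by the Itô isometry) variance sigma^2 * int_0^t exp(-2 theta (t - s)) ds = sigma^2 * (1 - exp(-2 theta t)) / (2 theta).
With theta = 3, sigma = 2/3, x_0 = 1/3:
  E[X_t] = 1/3 * exp(-3 t) = exp(-3*t)/3
  Var(X_t) = (2/3)^2 * (1 - exp(-2*3 t)) / (2 * 3) = 2/27 - 2*exp(-6*t)/27.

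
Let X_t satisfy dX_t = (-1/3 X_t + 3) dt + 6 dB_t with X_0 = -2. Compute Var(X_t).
Var(X_t) = 54 - 54*exp(-2*t/3)

The variance V(t) = Var(X_t) satisfies V'(t) = 2 a V(t) + c^2 with V(0) = 0 (drift coefficient is linear in X, diffusion is constant). With a = -1/3, c = 6, the solution is
  V(t) = (c^2 / (2 a)) * (exp(2 a t) - 1)
       = (6^2 / (2*(-1/3))) * (exp((-2/3) t) - 1)
       = 54 - 54*exp(-2*t/3).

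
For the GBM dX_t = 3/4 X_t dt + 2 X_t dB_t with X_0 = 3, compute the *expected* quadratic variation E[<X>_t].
E[<X>_t] = 72*exp(11*t/2)/11 - 72/11

<X>_t = int_0^t (2 * X_s)^2 ds. Taking expectation inside the integral: E[<X>_t] = 2^2 * int_0^t E[X_s^2] ds. For GBM, E[X_s^2] = x_0^2 * exp((2 mu + sigma^2) s). Integrating:
  E[<X>_t] = 2^2 * 3^2 * (exp((2*(3/4) + 2^2) t) - 1) / (2*(3/4) + 2^2)
           = 2^2 * 3^2 * (exp((11/2) t) - 1) / (11/2) = 72*exp(11*t/2)/11 - 72/11.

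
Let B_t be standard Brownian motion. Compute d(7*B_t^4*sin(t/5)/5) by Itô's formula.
d(7*B_t^4*sin(t/5)/5) = (7*B_t^2*(B_t^2*cos(t/5) + 30*sin(t/5))/25) dt + (28*B_t^3*sin(t/5)/5) dB_t

Itô's formula for f(t, x): d f(t, B_t) = (f_t + (1/2) f_xx) dt + f_x dB_t. Compute partials of f(t, x) = 7*x^4*sin(t/5)/5:
  f_t(t,x)  = 7*x^4*cos(t/5)/25
  f_x(t,x)  = 28*x^3*sin(t/5)/5
  f_xx(t,x) = 84*x^2*sin(t/5)/5
Assemble drift = f_t + (1/2) f_xx = 7*x^2*(x^2*cos(t/5) + 30*sin(t/5))/25 and diffusion = f_x = 28*x^3*sin(t/5)/5. Substituting x = B_t:
  d(7*B_t^4*sin(t/5)/5) = (7*B_t^2*(B_t^2*cos(t/5) + 30*sin(t/5))/25) dt + (28*B_t^3*sin(t/5)/5) dB_t.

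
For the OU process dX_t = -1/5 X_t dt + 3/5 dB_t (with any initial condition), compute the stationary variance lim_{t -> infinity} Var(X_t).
lim Var(X_t) = 9/10

The OU SDE dX = -theta X dt + sigma dB admits the integrating factor exp(theta t): d(exp(theta t) X_t) = sigma exp(theta t) dB_t. Integrating from 0 to t gives X_t = x_0 * exp(-theta t) + sigma * int_0^t exp(-theta (t-s)) dB_s for any initial x_0. The Itô integral has variance (by the Itô isometry) sigma^2 * int_0^t exp(-2 theta (t - s)) ds = sigma^2 * (1 - exp(-2 theta t)) / (2 theta), independent of x_0.
With theta = 1/5, sigma = 3/5:
  Var(X_t) = (3/5)^2 * (1 - exp(-2*1/5 t)) / (2 * 1/5) = 9/10 - 9*exp(-2*t/5)/10.
As t -> infinity, exp(-2*1/5 t) -> 0, so the stationary variance is sigma^2 / (2 theta) = 9/10.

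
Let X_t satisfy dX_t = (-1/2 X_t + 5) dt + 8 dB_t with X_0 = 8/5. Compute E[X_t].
E[X_t] = 10 - 42*exp(-t/2)/5

Taking expectations and using E[dB_t] = 0, the mean m(t) = E[X_t] satisfies the ODE m'(t) = a m(t) + b with m(0) = x_0. With a = -1/2, b = 5, x_0 = 8/5, the solution is
  m(t) = x_0 * exp(a t) + (b/a) * (exp(a t) - 1)
       = (8/5) * exp((-1/2) t) + (5/(-1/2)) * (exp((-1/2) t) - 1)
       = 10 - 42*exp(-t/2)/5.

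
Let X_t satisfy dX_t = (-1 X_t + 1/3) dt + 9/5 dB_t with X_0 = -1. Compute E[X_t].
E[X_t] = (exp(t) - 4)*exp(-t)/3

Taking expectations and using E[dB_t] = 0, the mean m(t) = E[X_t] satisfies the ODE m'(t) = a m(t) + b with m(0) = x_0. With a = -1, b = 1/3, x_0 = -1, the solution is
  m(t) = x_0 * exp(a t) + (b/a) * (exp(a t) - 1)
       = (-1) * exp((-1) t) + ((1/3)/(-1)) * (exp((-1) t) - 1)
       = (exp(t) - 4)*exp(-t)/3.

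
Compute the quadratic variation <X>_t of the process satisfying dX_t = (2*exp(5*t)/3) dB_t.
<X>_t = 2*exp(10*t)/45 - 2/45

For an Itô process dX_t = a(t) dt + b(t) dB_t, the quadratic variation is <X>_t = int_0^t b(s)^2 ds (the drift term does not contribute). Here b(s) = 2*exp(5*s)/3, so
  b(s)^2 = 4*exp(10*s)/9.
Integrating from 0 to t:
  <X>_t = int_0^t (4*exp(10*s)/9) ds = 2*exp(10*t)/45 - 2/45.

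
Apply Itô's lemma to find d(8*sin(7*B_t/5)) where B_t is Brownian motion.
d(8*sin(7*B_t/5)) = (-196*sin(7*B_t/5)/25) dt + (56*cos(7*B_t/5)/5) dB_t

Itô's formula for f(B_t) gives d f(B_t) = f'(B_t) dB_t + (1/2) f''(B_t) dt. Compute derivatives of f(x) = 8*sin(7*x/5):
  f'(x)  = 56*cos(7*x/5)/5
  f''(x) = -392*sin(7*x/5)/25
Substitute x = B_t and multiply the f'' term by 1/2:
  drift     = (1/2) * (-392*sin(7*x/5)/25) evaluated at B_t = -196*sin(7*B_t/5)/25
  diffusion = (56*cos(7*x/5)/5) evaluated at B_t = 56*cos(7*B_t/5)/5
Therefore d(8*sin(7*B_t/5)) = (-196*sin(7*B_t/5)/25) dt + (56*cos(7*B_t/5)/5) dB_t.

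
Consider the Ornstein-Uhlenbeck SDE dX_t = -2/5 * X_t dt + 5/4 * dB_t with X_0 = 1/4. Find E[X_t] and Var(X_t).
E[X_t] = exp(-2*t/5)/4; Var(X_t) = 125/64 - 125*exp(-4*t/5)/64

The OU SDE dX = -theta X dt + sigma dB admits the integrating factor exp(theta t): d(exp(theta t) X_t) = sigma exp(theta t) dB_t. Integrating from 0 to t:
  X_t = x_0 * exp(-theta t) + sigma * int_0^t exp(-theta (t-s)) dB_s.
The Itô integral has mean 0 and (by the Itô isometry) variance sigma^2 * int_0^t exp(-2 theta (t - s)) ds = sigma^2 * (1 - exp(-2 theta t)) / (2 theta).
With theta = 2/5, sigma = 5/4, x_0 = 1/4:
  E[X_t] = 1/4 * exp(-2/5 t) = exp(-2*t/5)/4
  Var(X_t) = (5/4)^2 * (1 - exp(-2*2/5 t)) / (2 * 2/5) = 125/64 - 125*exp(-4*t/5)/64.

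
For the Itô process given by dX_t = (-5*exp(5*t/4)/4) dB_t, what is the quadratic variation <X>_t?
<X>_t = 5*exp(5*t/2)/8 - 5/8

For an Itô process dX_t = a(t) dt + b(t) dB_t, the quadratic variation is <X>_t = int_0^t b(s)^2 ds (the drift term does not contribute). Here b(s) = -5*exp(5*s/4)/4, so
  b(s)^2 = 25*exp(5*s/2)/16.
Integrating from 0 to t:
  <X>_t = int_0^t (25*exp(5*s/2)/16) ds = 5*exp(5*t/2)/8 - 5/8.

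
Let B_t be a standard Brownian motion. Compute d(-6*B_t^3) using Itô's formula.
d(-6*B_t^3) = (-18*B_t) dt + (-18*B_t^2) dB_t

Itô's formula for f(B_t) gives d f(B_t) = f'(B_t) dB_t + (1/2) f''(B_t) dt. Compute derivatives of f(x) = -6*x^3:
  f'(x)  = -18*x^2
  f''(x) = -36*x
Substitute x = B_t and multiply the f'' term by 1/2:
  drift     = (1/2) * (-36*x) evaluated at B_t = -18*B_t
  diffusion = (-18*x^2) evaluated at B_t = -18*B_t^2
Therefore d(-6*B_t^3) = (-18*B_t) dt + (-18*B_t^2) dB_t.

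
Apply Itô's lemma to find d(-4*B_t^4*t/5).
d(-4*B_t^4*t/5) = (4*B_t^2*(-B_t^2 - 6*t)/5) dt + (-16*B_t^3*t/5) dB_t

Itô's formula for f(t, x): d f(t, B_t) = (f_t + (1/2) f_xx) dt + f_x dB_t. Compute partials of f(t, x) = -4*t*x^4/5:
  f_t(t,x)  = -4*x^4/5
  f_x(t,x)  = -16*t*x^3/5
  f_xx(t,x) = -48*t*x^2/5
Assemble drift = f_t + (1/2) f_xx = 4*x^2*(-6*t - x^2)/5 and diffusion = f_x = -16*t*x^3/5. Substituting x = B_t:
  d(-4*B_t^4*t/5) = (4*B_t^2*(-B_t^2 - 6*t)/5) dt + (-16*B_t^3*t/5) dB_t.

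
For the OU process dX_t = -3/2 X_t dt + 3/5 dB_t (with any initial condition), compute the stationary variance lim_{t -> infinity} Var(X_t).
lim Var(X_t) = 3/25

The OU SDE dX = -theta X dt + sigma dB admits the integrating factor exp(theta t): d(exp(theta t) X_t) = sigma exp(theta t) dB_t. Integrating from 0 to t gives X_t = x_0 * exp(-theta t) + sigma * int_0^t exp(-theta (t-s)) dB_s for any initial x_0. The Itô integral has variance (by the Itô isometry) sigma^2 * int_0^t exp(-2 theta (t - s)) ds = sigma^2 * (1 - exp(-2 theta t)) / (2 theta), independent of x_0.
With theta = 3/2, sigma = 3/5:
  Var(X_t) = (3/5)^2 * (1 - exp(-2*3/2 t)) / (2 * 3/2) = 3/25 - 3*exp(-3*t)/25.
As t -> infinity, exp(-2*3/2 t) -> 0, so the stationary variance is sigma^2 / (2 theta) = 3/25.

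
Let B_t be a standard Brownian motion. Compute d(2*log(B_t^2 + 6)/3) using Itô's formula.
d(2*log(B_t^2 + 6)/3) = (2*(6 - B_t^2)/(3*(B_t^2 + 6)^2)) dt + (4*B_t/(3*(B_t^2 + 6))) dB_t

Itô's formula for f(B_t) gives d f(B_t) = f'(B_t) dB_t + (1/2) f''(B_t) dt. Compute derivatives of f(x) = 2*log(x^2 + 6)/3:
  f'(x)  = 4*x/(3*(x^2 + 6))
  f''(x) = 4*(6 - x^2)/(3*(x^2 + 6)^2)
Substitute x = B_t and multiply the f'' term by 1/2:
  drift     = (1/2) * (4*(6 - x^2)/(3*(x^2 + 6)^2)) evaluated at B_t = 2*(6 - B_t^2)/(3*(B_t^2 + 6)^2)
  diffusion = (4*x/(3*(x^2 + 6))) evaluated at B_t = 4*B_t/(3*(B_t^2 + 6))
Therefore d(2*log(B_t^2 + 6)/3) = (2*(6 - B_t^2)/(3*(B_t^2 + 6)^2)) dt + (4*B_t/(3*(B_t^2 + 6))) dB_t.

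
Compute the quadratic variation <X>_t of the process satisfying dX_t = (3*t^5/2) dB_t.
<X>_t = 9*t^11/44

For an Itô process dX_t = a(t) dt + b(t) dB_t, the quadratic variation is <X>_t = int_0^t b(s)^2 ds (the drift term does not contribute). Here b(s) = 3*s^5/2, so
  b(s)^2 = 9*s^10/4.
Integrating from 0 to t:
  <X>_t = int_0^t (9*s^10/4) ds = 9*t^11/44.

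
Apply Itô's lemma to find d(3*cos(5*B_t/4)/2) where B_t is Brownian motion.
d(3*cos(5*B_t/4)/2) = (-75*cos(5*B_t/4)/64) dt + (-15*sin(5*B_t/4)/8) dB_t

Itô's formula for f(B_t) gives d f(B_t) = f'(B_t) dB_t + (1/2) f''(B_t) dt. Compute derivatives of f(x) = 3*cos(5*x/4)/2:
  f'(x)  = -15*sin(5*x/4)/8
  f''(x) = -75*cos(5*x/4)/32
Substitute x = B_t and multiply the f'' term by 1/2:
  drift     = (1/2) * (-75*cos(5*x/4)/32) evaluated at B_t = -75*cos(5*B_t/4)/64
  diffusion = (-15*sin(5*x/4)/8) evaluated at B_t = -15*sin(5*B_t/4)/8
Therefore d(3*cos(5*B_t/4)/2) = (-75*cos(5*B_t/4)/64) dt + (-15*sin(5*B_t/4)/8) dB_t.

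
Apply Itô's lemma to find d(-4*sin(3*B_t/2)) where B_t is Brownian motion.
d(-4*sin(3*B_t/2)) = (9*sin(3*B_t/2)/2) dt + (-6*cos(3*B_t/2)) dB_t

Itô's formula for f(B_t) gives d f(B_t) = f'(B_t) dB_t + (1/2) f''(B_t) dt. Compute derivatives of f(x) = -4*sin(3*x/2):
  f'(x)  = -6*cos(3*x/2)
  f''(x) = 9*sin(3*x/2)
Substitute x = B_t and multiply the f'' term by 1/2:
  drift     = (1/2) * (9*sin(3*x/2)) evaluated at B_t = 9*sin(3*B_t/2)/2
  diffusion = (-6*cos(3*x/2)) evaluated at B_t = -6*cos(3*B_t/2)
Therefore d(-4*sin(3*B_t/2)) = (9*sin(3*B_t/2)/2) dt + (-6*cos(3*B_t/2)) dB_t.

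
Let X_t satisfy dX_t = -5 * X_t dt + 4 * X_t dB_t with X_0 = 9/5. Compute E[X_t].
E[X_t] = 9*exp(-5*t)/5

For GBM dX = mu X dt + sigma X dB with X_0 = x_0, apply Itô to Y = log X: dY = (mu - sigma^2/2) dt + sigma dB, so Y_t = log(x_0) + (mu - sigma^2/2) t + sigma B_t and hence X_t = x_0 * exp((mu - sigma^2/2) t + sigma B_t).
With mu = -5, sigma = 4, x_0 = 9/5, this gives:
  X_t = 9/5 * exp((-13) * t + (4) * B_t).
Since sigma*B_t ~ Normal(0, sigma^2 t), E[exp(sigma*B_t)] = exp(sigma^2 t / 2); so E[X_t] = x_0 * exp((mu - sigma^2/2) t) * exp(sigma^2 t / 2) = x_0 * exp(mu t) = 9*exp(-5*t)/5.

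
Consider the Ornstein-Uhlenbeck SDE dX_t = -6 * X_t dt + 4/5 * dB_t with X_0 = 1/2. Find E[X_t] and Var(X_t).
E[X_t] = exp(-6*t)/2; Var(X_t) = 4/75 - 4*exp(-12*t)/75

The OU SDE dX = -theta X dt + sigma dB admits the integrating factor exp(theta t): d(exp(theta t) X_t) = sigma exp(theta t) dB_t. Integrating from 0 to t:
  X_t = x_0 * exp(-theta t) + sigma * int_0^t exp(-theta (t-s)) dB_s.
The Itô integral has mean 0 and (by the Itô isometry) variance sigma^2 * int_0^t exp(-2 theta (t - s)) ds = sigma^2 * (1 - exp(-2 theta t)) / (2 theta).
With theta = 6, sigma = 4/5, x_0 = 1/2:
  E[X_t] = 1/2 * exp(-6 t) = exp(-6*t)/2
  Var(X_t) = (4/5)^2 * (1 - exp(-2*6 t)) / (2 * 6) = 4/75 - 4*exp(-12*t)/75.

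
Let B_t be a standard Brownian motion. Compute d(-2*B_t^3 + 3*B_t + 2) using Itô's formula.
d(-2*B_t^3 + 3*B_t + 2) = (-6*B_t) dt + (3 - 6*B_t^2) dB_t

Itô's formula for f(B_t) gives d f(B_t) = f'(B_t) dB_t + (1/2) f''(B_t) dt. Compute derivatives of f(x) = -2*x^3 + 3*x + 2:
  f'(x)  = 3 - 6*x^2
  f''(x) = -12*x
Substitute x = B_t and multiply the f'' term by 1/2:
  drift     = (1/2) * (-12*x) evaluated at B_t = -6*B_t
  diffusion = (3 - 6*x^2) evaluated at B_t = 3 - 6*B_t^2
Therefore d(-2*B_t^3 + 3*B_t + 2) = (-6*B_t) dt + (3 - 6*B_t^2) dB_t.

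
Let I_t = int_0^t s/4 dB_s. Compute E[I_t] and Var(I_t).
E[I_t] = 0; Var(I_t) = t^3/48

The Itô integral of a deterministic integrand f(s) has mean 0 because each increment f(s) * (B_{s+ds} - B_s) has mean 0. By the Itô isometry:
  Var( int_0^t f(s) dB_s ) = E[ (int_0^t f(s) dB_s)^2 ] = int_0^t f(s)^2 ds.
Here f(s) = s/4, so f(s)^2 = s^2/16. Integrate:
  int_0^t (s^2/16) ds = t^3/48.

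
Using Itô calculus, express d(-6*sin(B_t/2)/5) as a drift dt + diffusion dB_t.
d(-6*sin(B_t/2)/5) = (3*sin(B_t/2)/20) dt + (-3*cos(B_t/2)/5) dB_t

Itô's formula for f(B_t) gives d f(B_t) = f'(B_t) dB_t + (1/2) f''(B_t) dt. Compute derivatives of f(x) = -6*sin(x/2)/5:
  f'(x)  = -3*cos(x/2)/5
  f''(x) = 3*sin(x/2)/10
Substitute x = B_t and multiply the f'' term by 1/2:
  drift     = (1/2) * (3*sin(x/2)/10) evaluated at B_t = 3*sin(B_t/2)/20
  diffusion = (-3*cos(x/2)/5) evaluated at B_t = -3*cos(B_t/2)/5
Therefore d(-6*sin(B_t/2)/5) = (3*sin(B_t/2)/20) dt + (-3*cos(B_t/2)/5) dB_t.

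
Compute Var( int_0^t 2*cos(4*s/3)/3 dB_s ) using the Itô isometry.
Var = 2*t/9 + sin(4*t/3)*cos(4*t/3)/6

The Itô integral of a deterministic integrand f(s) has mean 0 because each increment f(s) * (B_{s+ds} - B_s) has mean 0. By the Itô isometry:
  Var( int_0^t f(s) dB_s ) = E[ (int_0^t f(s) dB_s)^2 ] = int_0^t f(s)^2 ds.
Here f(s) = 2*cos(4*s/3)/3, so f(s)^2 = 4*cos(4*s/3)^2/9. Integrate:
  int_0^t (4*cos(4*s/3)^2/9) ds = 2*t/9 + sin(4*t/3)*cos(4*t/3)/6.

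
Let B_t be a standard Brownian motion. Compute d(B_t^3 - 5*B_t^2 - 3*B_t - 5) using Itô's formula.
d(B_t^3 - 5*B_t^2 - 3*B_t - 5) = (3*B_t - 5) dt + (3*B_t^2 - 10*B_t - 3) dB_t

Itô's formula for f(B_t) gives d f(B_t) = f'(B_t) dB_t + (1/2) f''(B_t) dt. Compute derivatives of f(x) = x^3 - 5*x^2 - 3*x - 5:
  f'(x)  = 3*x^2 - 10*x - 3
  f''(x) = 6*x - 10
Substitute x = B_t and multiply the f'' term by 1/2:
  drift     = (1/2) * (6*x - 10) evaluated at B_t = 3*B_t - 5
  diffusion = (3*x^2 - 10*x - 3) evaluated at B_t = 3*B_t^2 - 10*B_t - 3
Therefore d(B_t^3 - 5*B_t^2 - 3*B_t - 5) = (3*B_t - 5) dt + (3*B_t^2 - 10*B_t - 3) dB_t.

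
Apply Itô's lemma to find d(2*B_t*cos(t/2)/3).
d(2*B_t*cos(t/2)/3) = (-B_t*sin(t/2)/3) dt + (2*cos(t/2)/3) dB_t

Itô's formula for f(t, x): d f(t, B_t) = (f_t + (1/2) f_xx) dt + f_x dB_t. Compute partials of f(t, x) = 2*x*cos(t/2)/3:
  f_t(t,x)  = -x*sin(t/2)/3
  f_x(t,x)  = 2*cos(t/2)/3
  f_xx(t,x) = 0
Assemble drift = f_t + (1/2) f_xx = -x*sin(t/2)/3 and diffusion = f_x = 2*cos(t/2)/3. Substituting x = B_t:
  d(2*B_t*cos(t/2)/3) = (-B_t*sin(t/2)/3) dt + (2*cos(t/2)/3) dB_t.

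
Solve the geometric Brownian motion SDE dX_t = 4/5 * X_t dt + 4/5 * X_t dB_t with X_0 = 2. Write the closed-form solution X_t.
X_t = 2 * exp((12/25) * t + (4/5) * B_t)

For GBM dX = mu X dt + sigma X dB with X_0 = x_0, apply Itô to Y = log X: dY = (mu - sigma^2/2) dt + sigma dB, so Y_t = log(x_0) + (mu - sigma^2/2) t + sigma B_t and hence X_t = x_0 * exp((mu - sigma^2/2) t + sigma B_t).
With mu = 4/5, sigma = 4/5, x_0 = 2, this gives:
  X_t = 2 * exp((12/25) * t + (4/5) * B_t).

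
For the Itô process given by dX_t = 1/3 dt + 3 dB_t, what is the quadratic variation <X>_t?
<X>_t = 9*t

For an Itô process dX_t = a(t) dt + b(t) dB_t, the quadratic variation is <X>_t = int_0^t b(s)^2 ds (the drift term does not contribute). Here b(s) = 3, so
  b(s)^2 = 9.
Integrating from 0 to t:
  <X>_t = int_0^t (9) ds = 9*t.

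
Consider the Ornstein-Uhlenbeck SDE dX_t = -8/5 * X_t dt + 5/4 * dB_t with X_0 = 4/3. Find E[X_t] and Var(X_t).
E[X_t] = 4*exp(-8*t/5)/3; Var(X_t) = 125/256 - 125*exp(-16*t/5)/256

The OU SDE dX = -theta X dt + sigma dB admits the integrating factor exp(theta t): d(exp(theta t) X_t) = sigma exp(theta t) dB_t. Integrating from 0 to t:
  X_t = x_0 * exp(-theta t) + sigma * int_0^t exp(-theta (t-s)) dB_s.
The Itô integral has mean 0 and (by the Itô isometry) variance sigma^2 * int_0^t exp(-2 theta (t - s)) ds = sigma^2 * (1 - exp(-2 theta t)) / (2 theta).
With theta = 8/5, sigma = 5/4, x_0 = 4/3:
  E[X_t] = 4/3 * exp(-8/5 t) = 4*exp(-8*t/5)/3
  Var(X_t) = (5/4)^2 * (1 - exp(-2*8/5 t)) / (2 * 8/5) = 125/256 - 125*exp(-16*t/5)/256.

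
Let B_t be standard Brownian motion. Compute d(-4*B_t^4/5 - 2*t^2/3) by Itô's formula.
d(-4*B_t^4/5 - 2*t^2/3) = (-24*B_t^2/5 - 4*t/3) dt + (-16*B_t^3/5) dB_t

Itô's formula for f(t, x): d f(t, B_t) = (f_t + (1/2) f_xx) dt + f_x dB_t. Compute partials of f(t, x) = -2*t^2/3 - 4*x^4/5:
  f_t(t,x)  = -4*t/3
  f_x(t,x)  = -16*x^3/5
  f_xx(t,x) = -48*x^2/5
Assemble drift = f_t + (1/2) f_xx = -4*t/3 - 24*x^2/5 and diffusion = f_x = -16*x^3/5. Substituting x = B_t:
  d(-4*B_t^4/5 - 2*t^2/3) = (-24*B_t^2/5 - 4*t/3) dt + (-16*B_t^3/5) dB_t.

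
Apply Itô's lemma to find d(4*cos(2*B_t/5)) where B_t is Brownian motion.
d(4*cos(2*B_t/5)) = (-8*cos(2*B_t/5)/25) dt + (-8*sin(2*B_t/5)/5) dB_t

Itô's formula for f(B_t) gives d f(B_t) = f'(B_t) dB_t + (1/2) f''(B_t) dt. Compute derivatives of f(x) = 4*cos(2*x/5):
  f'(x)  = -8*sin(2*x/5)/5
  f''(x) = -16*cos(2*x/5)/25
Substitute x = B_t and multiply the f'' term by 1/2:
  drift     = (1/2) * (-16*cos(2*x/5)/25) evaluated at B_t = -8*cos(2*B_t/5)/25
  diffusion = (-8*sin(2*x/5)/5) evaluated at B_t = -8*sin(2*B_t/5)/5
Therefore d(4*cos(2*B_t/5)) = (-8*cos(2*B_t/5)/25) dt + (-8*sin(2*B_t/5)/5) dB_t.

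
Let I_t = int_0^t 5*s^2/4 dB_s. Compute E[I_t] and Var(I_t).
E[I_t] = 0; Var(I_t) = 5*t^5/16

The Itô integral of a deterministic integrand f(s) has mean 0 because each increment f(s) * (B_{s+ds} - B_s) has mean 0. By the Itô isometry:
  Var( int_0^t f(s) dB_s ) = E[ (int_0^t f(s) dB_s)^2 ] = int_0^t f(s)^2 ds.
Here f(s) = 5*s^2/4, so f(s)^2 = 25*s^4/16. Integrate:
  int_0^t (25*s^4/16) ds = 5*t^5/16.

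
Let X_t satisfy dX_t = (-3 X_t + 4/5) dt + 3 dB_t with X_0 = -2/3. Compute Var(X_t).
Var(X_t) = 3/2 - 3*exp(-6*t)/2

The variance V(t) = Var(X_t) satisfies V'(t) = 2 a V(t) + c^2 with V(0) = 0 (drift coefficient is linear in X, diffusion is constant). With a = -3, c = 3, the solution is
  V(t) = (c^2 / (2 a)) * (exp(2 a t) - 1)
       = (3^2 / (2*(-3))) * (exp((-6) t) - 1)
       = 3/2 - 3*exp(-6*t)/2.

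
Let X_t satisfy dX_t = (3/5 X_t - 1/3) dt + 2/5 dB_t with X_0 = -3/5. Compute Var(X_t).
Var(X_t) = 2*exp(6*t/5)/15 - 2/15

The variance V(t) = Var(X_t) satisfies V'(t) = 2 a V(t) + c^2 with V(0) = 0 (drift coefficient is linear in X, diffusion is constant). With a = 3/5, c = 2/5, the solution is
  V(t) = (c^2 / (2 a)) * (exp(2 a t) - 1)
       = ((2/5)^2 / (2*(3/5))) * (exp((6/5) t) - 1)
       = 2*exp(6*t/5)/15 - 2/15.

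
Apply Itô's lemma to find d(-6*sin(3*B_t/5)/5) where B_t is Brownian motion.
d(-6*sin(3*B_t/5)/5) = (27*sin(3*B_t/5)/125) dt + (-18*cos(3*B_t/5)/25) dB_t

Itô's formula for f(B_t) gives d f(B_t) = f'(B_t) dB_t + (1/2) f''(B_t) dt. Compute derivatives of f(x) = -6*sin(3*x/5)/5:
  f'(x)  = -18*cos(3*x/5)/25
  f''(x) = 54*sin(3*x/5)/125
Substitute x = B_t and multiply the f'' term by 1/2:
  drift     = (1/2) * (54*sin(3*x/5)/125) evaluated at B_t = 27*sin(3*B_t/5)/125
  diffusion = (-18*cos(3*x/5)/25) evaluated at B_t = -18*cos(3*B_t/5)/25
Therefore d(-6*sin(3*B_t/5)/5) = (27*sin(3*B_t/5)/125) dt + (-18*cos(3*B_t/5)/25) dB_t.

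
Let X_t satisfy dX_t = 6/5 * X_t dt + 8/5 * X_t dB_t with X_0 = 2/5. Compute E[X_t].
E[X_t] = 2*exp(6*t/5)/5

For GBM dX = mu X dt + sigma X dB with X_0 = x_0, apply Itô to Y = log X: dY = (mu - sigma^2/2) dt + sigma dB, so Y_t = log(x_0) + (mu - sigma^2/2) t + sigma B_t and hence X_t = x_0 * exp((mu - sigma^2/2) t + sigma B_t).
With mu = 6/5, sigma = 8/5, x_0 = 2/5, this gives:
  X_t = 2/5 * exp((-2/25) * t + (8/5) * B_t).
Since sigma*B_t ~ Normal(0, sigma^2 t), E[exp(sigma*B_t)] = exp(sigma^2 t / 2); so E[X_t] = x_0 * exp((mu - sigma^2/2) t) * exp(sigma^2 t / 2) = x_0 * exp(mu t) = 2*exp(6*t/5)/5.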